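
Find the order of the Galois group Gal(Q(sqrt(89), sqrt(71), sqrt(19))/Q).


The 3 square roots of distinct primes are multiplicatively independent over Q,
so [K:Q] = 2^3 and Gal(K/Q) is isomorphic to (Z/2Z)^3.
|Gal| = 2^3 = 8

8


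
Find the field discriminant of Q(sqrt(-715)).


For K = Q(sqrt(d)) with d squarefree: disc(K) = d if d = 1 mod 4, and disc(K) = 4d if d = 2 or 3 mod 4.
Here d = -715, and d mod 4 = 1.
d = 1 mod 4 (O_K = Z[(1+sqrt(d))/2]), so disc(K) = d = -715

-715


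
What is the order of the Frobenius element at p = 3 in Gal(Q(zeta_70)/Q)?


The Frobenius at p in Gal(Q(zeta_n)/Q) = (Z/nZ)* is the class of p, so its order is ord_70(3), the smallest k >= 1 with 3^k = 1 mod 70.
n = 70 = 2 * 5 * 7, phi(70) = 24; the order divides phi(n).
Divisors of 24: 1, 2, 3, 4, 6, 8, 12, 24
Repeated squaring mod 70: 3^1 = 3, 3^2 = 9, 3^4 = 11, 3^8 = 51, 3^16 = 11
Test divisors in increasing order:
  k=1: 3^1 = 3 mod 70
  k=2: 3^2 = 9 mod 70
  k=3: 3^3 = 9 * 3 = 27 mod 70
  k=4: 3^4 = 11 mod 70
  k=6: 3^6 = 11 * 9 = 29 mod 70
  k=8: 3^8 = 51 mod 70
  k=12: 3^12 = 51 * 11 = 1 mod 70  <- first divisor giving 1
Order = 12

12


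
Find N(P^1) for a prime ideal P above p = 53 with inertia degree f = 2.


N(P^a) = p^(a*f)
= 53^(1*2)
= 53^2
= 2809

2809


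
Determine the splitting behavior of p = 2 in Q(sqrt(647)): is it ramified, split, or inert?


K = Q(sqrt(647)). Since d mod 4 = 3, disc(K) = 2588.
Check p | disc: 2588 mod 2 = 0.
p divides disc, so p ramifies: (p) = P^2 with e=2, f=1, g=1.
Therefore p is ramified.

ramified


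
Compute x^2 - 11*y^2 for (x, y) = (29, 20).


x^2 - d*y^2
= 29^2 - 11*20^2
= 841 - 4400
= -3559

-3559


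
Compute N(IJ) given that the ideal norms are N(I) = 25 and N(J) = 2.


N(IJ) = N(I) * N(J)
= 25 * 2
= 50

50


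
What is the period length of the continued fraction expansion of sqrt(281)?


Run the CF algorithm for sqrt(281).
a_0 = floor(sqrt(281)) = 16; set m_0=0, q_0=1.
Recurrence: m' = q*a - m,  q' = (d - m'^2)/q,  a' = floor((a_0 + m')/q').
  step 1: m=16, q=25, a=1
  step 2: m=9, q=8, a=3
  step 3: m=15, q=7, a=4
  step 4: m=13, q=16, a=1
  step 5: m=3, q=17, a=1
  step 6: m=14, q=5, a=6
  step 7: m=16, q=5, a=6
  step 8: m=14, q=17, a=1
  step 9: m=3, q=16, a=1
  step 10: m=13, q=7, a=4
  step 11: m=15, q=8, a=3
  step 12: m=9, q=25, a=1
  step 13: m=16, q=1, a=32
a_13 = 2*a_0 = 32, so the period closes here.
sqrt(281) = [16; 1, 3, 4, 1, 1, 6, 6, 1, 1, 4, 3, 1, 32]
Period length = 13

13


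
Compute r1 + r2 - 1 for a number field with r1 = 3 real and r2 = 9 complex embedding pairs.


By Dirichlet's unit theorem:
rank = r1 + r2 - 1
= 3 + 9 - 1
= 11

11


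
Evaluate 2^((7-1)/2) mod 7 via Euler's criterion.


p = 7 is prime and the exponent is (p-1)/2 = 3, so by Euler's criterion 2^3 = (2/7) = +1 or -1 mod 7.
Compute by square-and-multiply:
  3 = 2 + 1 (binary 11)
  Repeated squaring mod 7: 2^1 = 2, 2^2 = 4
  2^3 = 2^2 * 2^1 = 4 * 2 mod 7
    4 * 2 = 8 = 1 mod 7
  2^3 = 1 mod 7
Result 1: 2 is a quadratic residue mod 7.
2^3 mod 7 = 1

1


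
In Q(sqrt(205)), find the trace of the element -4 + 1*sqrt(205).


Tr(a + b*sqrt(d)) = (a + b*sqrt(d)) + (a - b*sqrt(d)) = 2a
= 2 * (-4)
= -8

-8


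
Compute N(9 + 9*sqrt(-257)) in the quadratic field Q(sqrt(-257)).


N(a + b*sqrt(d)) = a^2 - d*b^2
= (9)^2 - (-257)*(9)^2
= 81 + 20817
= 20898

20898


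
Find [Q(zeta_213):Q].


The degree equals Euler's totient phi(213).
213 = 3 * 71
phi(213) = 140

140


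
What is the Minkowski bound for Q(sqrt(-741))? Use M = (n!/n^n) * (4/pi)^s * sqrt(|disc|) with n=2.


d = -741, d mod 4 = 3, so disc(K) = 4d = -2964; |disc(K)| = 2964
Imaginary quadratic field, so n = 2, s = r2 = 1, r1 = 0
M = (n!/n^n) * (4/pi)^s * sqrt(|disc(K)|) = (2!/2^2) * (4/pi)^1 * sqrt(2964)
= 0.5 * 1.273240 * 54.442630
= 34.6593

34.6593


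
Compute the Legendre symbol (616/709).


p = 709 is prime, so compute (616/709) with the reciprocity algorithm (Jacobi-symbol steps: pull out 2s via (2/n), flip via reciprocity, reduce):
  pull out 2: (2/709) = -1  (since 709 mod 8 = 5)
  pull out 2: (2/709) = -1  (since 709 mod 8 = 5)
  pull out 2: (2/709) = -1  (since 709 mod 8 = 5)
  reciprocity: (77/709) -> +(709/77)
  reduce: (16/77)
  pull out 2: (2/77) = -1  (since 77 mod 8 = 5)
  pull out 2: (2/77) = -1  (since 77 mod 8 = 5)
  pull out 2: (2/77) = -1  (since 77 mod 8 = 5)
  pull out 2: (2/77) = -1  (since 77 mod 8 = 5)
  (1/77) = 1
Product of signs = -1
(616/709) = -1

-1


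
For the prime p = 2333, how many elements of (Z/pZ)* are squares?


For prime p, the number of non-zero quadratic residues is (p-1)/2.
= (2333-1)/2
= 1166

1166


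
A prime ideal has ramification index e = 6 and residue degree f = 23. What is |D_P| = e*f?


|D_P| = e * f
= 6 * 23
= 138

138


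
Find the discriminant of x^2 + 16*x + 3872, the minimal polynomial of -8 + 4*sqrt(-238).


The element -8 + 4*sqrt(-238) has minimal polynomial:
x^2 + 16*x + 3872
Discriminant = (16)^2 - 4*(3872)
= 256 - 15488
= -15232

-15232


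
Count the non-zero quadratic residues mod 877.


For prime p, the number of non-zero quadratic residues is (p-1)/2.
= (877-1)/2
= 438

438


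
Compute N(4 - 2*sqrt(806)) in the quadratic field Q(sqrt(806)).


N(a + b*sqrt(d)) = a^2 - d*b^2
= (4)^2 - (806)*(-2)^2
= 16 - 3224
= -3208

-3208


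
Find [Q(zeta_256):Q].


The degree equals Euler's totient phi(256).
256 = 2^8
phi(256) = 128

128


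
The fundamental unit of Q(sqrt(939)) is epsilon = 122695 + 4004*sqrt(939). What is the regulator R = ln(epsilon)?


epsilon = 122695 + 4004*sqrt(939)
= 245390.0000
R = ln(245390.0000)
= 12.4106

12.4106


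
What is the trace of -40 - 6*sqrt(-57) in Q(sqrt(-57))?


Tr(a + b*sqrt(d)) = (a + b*sqrt(d)) + (a - b*sqrt(d)) = 2a
= 2 * (-40)
= -80

-80


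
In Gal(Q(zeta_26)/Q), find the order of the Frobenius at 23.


The Frobenius at p in Gal(Q(zeta_n)/Q) = (Z/nZ)* is the class of p, so its order is ord_26(23), the smallest k >= 1 with 23^k = 1 mod 26.
n = 26 = 2 * 13, phi(26) = 12; the order divides phi(n).
Divisors of 12: 1, 2, 3, 4, 6, 12
Repeated squaring mod 26: 23^1 = 23, 23^2 = 9, 23^4 = 3, 23^8 = 9
Test divisors in increasing order:
  k=1: 23^1 = 23 mod 26
  k=2: 23^2 = 9 mod 26
  k=3: 23^3 = 9 * 23 = 25 mod 26
  k=4: 23^4 = 3 mod 26
  k=6: 23^6 = 3 * 9 = 1 mod 26  <- first divisor giving 1
Order = 6

6


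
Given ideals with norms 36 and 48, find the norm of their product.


N(IJ) = N(I) * N(J)
= 36 * 48
= 1728

1728


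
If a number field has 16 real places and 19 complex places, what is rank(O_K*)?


By Dirichlet's unit theorem:
rank = r1 + r2 - 1
= 16 + 19 - 1
= 34

34


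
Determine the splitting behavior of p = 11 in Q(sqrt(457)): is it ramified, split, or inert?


K = Q(sqrt(457)). Since d mod 4 = 1, disc(K) = 457.
Check p | disc: 457 mod 11 = 6.
p does not divide disc. Compute Legendre symbol (d/p):
6^((11-1)/2) mod 11 = -1
(d/p) = -1, so p is inert: (p) stays prime with e=1, f=2, g=1.
Therefore p is inert.

inert


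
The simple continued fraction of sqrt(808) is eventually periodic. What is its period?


Run the CF algorithm for sqrt(808).
a_0 = floor(sqrt(808)) = 28; set m_0=0, q_0=1.
Recurrence: m' = q*a - m,  q' = (d - m'^2)/q,  a' = floor((a_0 + m')/q').
  step 1: m=28, q=24, a=2
  step 2: m=20, q=17, a=2
  step 3: m=14, q=36, a=1
  step 4: m=22, q=9, a=5
  step 5: m=23, q=31, a=1
  step 6: m=8, q=24, a=1
  step 7: m=16, q=23, a=1
  step 8: m=7, q=33, a=1
  step 9: m=26, q=4, a=13
  step 10: m=26, q=33, a=1
  step 11: m=7, q=23, a=1
  step 12: m=16, q=24, a=1
  step 13: m=8, q=31, a=1
  step 14: m=23, q=9, a=5
  step 15: m=22, q=36, a=1
  step 16: m=14, q=17, a=2
  step 17: m=20, q=24, a=2
  step 18: m=28, q=1, a=56
a_18 = 2*a_0 = 56, so the period closes here.
sqrt(808) = [28; 2, 2, 1, 5, 1, 1, 1, 1, 13, 1, 1, 1, 1, 5, 1, 2, 2, 56]
Period length = 18

18


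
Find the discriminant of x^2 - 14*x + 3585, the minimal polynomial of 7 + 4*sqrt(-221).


The element 7 + 4*sqrt(-221) has minimal polynomial:
x^2 - 14*x + 3585
Discriminant = (-14)^2 - 4*(3585)
= 196 - 14340
= -14144

-14144


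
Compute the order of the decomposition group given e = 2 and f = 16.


|D_P| = e * f
= 2 * 16
= 32

32


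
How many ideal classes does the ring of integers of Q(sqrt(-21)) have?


K = Q(sqrt(-21)). d mod 4 = 3, so D = disc(K) = 4d = -84
h(K) equals the number of primitive reduced positive-definite forms (a, b, c) = a*x^2 + b*x*y + c*y^2 with b^2 - 4ac = D,
where reduced means |b| <= a <= c, with b >= 0 whenever |b| = a or a = c, and primitive means gcd(a, b, c) = 1.
Reduced forces 3a^2 <= |D| = 84, so 1 <= a <= 5; b must have the parity of D, and c = (b^2 - D)/(4a) must be an integer >= a.
Enumerate a = 1..5, b in [-a, a]:
  a=1: (1, 0, 21)  [1]
  a=2: (2, 2, 11)  [1]
  a=3: (3, 0, 7)  [1]
  a=4: none
  a=5: (5, 4, 5)  [1]
Total reduced forms: 1 + 1 + 1 + 1 = 4
h = 4

4


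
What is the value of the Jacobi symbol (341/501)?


Compute (341/501) via quadratic reciprocity:
  reciprocity: (341/501) -> +(501/341)
  reduce: (160/341)
  pull out 2: (2/341) = -1  (since 341 mod 8 = 5)
  pull out 2: (2/341) = -1  (since 341 mod 8 = 5)
  pull out 2: (2/341) = -1  (since 341 mod 8 = 5)
  pull out 2: (2/341) = -1  (since 341 mod 8 = 5)
  pull out 2: (2/341) = -1  (since 341 mod 8 = 5)
  reciprocity: (5/341) -> +(341/5)
  reduce: (1/5)
  (1/5) = 1
Product of signs = -1

-1


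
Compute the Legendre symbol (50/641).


p = 641 is prime, so compute (50/641) with the reciprocity algorithm (Jacobi-symbol steps: pull out 2s via (2/n), flip via reciprocity, reduce):
  pull out 2: (2/641) = +1  (since 641 mod 8 = 1)
  reciprocity: (25/641) -> +(641/25)
  reduce: (16/25)
  pull out 2: (2/25) = +1  (since 25 mod 8 = 1)
  pull out 2: (2/25) = +1  (since 25 mod 8 = 1)
  pull out 2: (2/25) = +1  (since 25 mod 8 = 1)
  pull out 2: (2/25) = +1  (since 25 mod 8 = 1)
  (1/25) = 1
Product of signs = 1
(50/641) = 1

1


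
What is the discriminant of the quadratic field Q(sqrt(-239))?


For K = Q(sqrt(d)) with d squarefree: disc(K) = d if d = 1 mod 4, and disc(K) = 4d if d = 2 or 3 mod 4.
Here d = -239, and d mod 4 = 1.
d = 1 mod 4 (O_K = Z[(1+sqrt(d))/2]), so disc(K) = d = -239

-239


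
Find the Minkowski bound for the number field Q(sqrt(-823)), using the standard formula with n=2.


d = -823, d mod 4 = 1, so disc(K) = d = -823; |disc(K)| = 823
Imaginary quadratic field, so n = 2, s = r2 = 1, r1 = 0
M = (n!/n^n) * (4/pi)^s * sqrt(|disc(K)|) = (2!/2^2) * (4/pi)^1 * sqrt(823)
= 0.5 * 1.273240 * 28.687977
= 18.2633

18.2633


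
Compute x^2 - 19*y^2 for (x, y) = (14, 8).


x^2 - d*y^2
= 14^2 - 19*8^2
= 196 - 1216
= -1020

-1020


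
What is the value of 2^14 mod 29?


p = 29 is prime and the exponent is (p-1)/2 = 14, so by Euler's criterion 2^14 = (2/29) = +1 or -1 mod 29.
Compute by square-and-multiply:
  14 = 8 + 4 + 2 (binary 1110)
  Repeated squaring mod 29: 2^1 = 2, 2^2 = 4, 2^4 = 16, 2^8 = 24
  2^14 = 2^8 * 2^4 * 2^2 = 24 * 16 * 4 mod 29
    24 * 16 = 384 = 7 mod 29
    7 * 4 = 28 = 28 mod 29
  2^14 = 28 mod 29
Result 28 = p - 1 = -1 mod 29: 2 is a quadratic non-residue mod 29. As a residue in [0, p-1] the value is 28.
2^14 mod 29 = 28

28


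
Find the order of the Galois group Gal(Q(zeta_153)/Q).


|Gal(Q(zeta_153)/Q)| = phi(153)
= 96

96


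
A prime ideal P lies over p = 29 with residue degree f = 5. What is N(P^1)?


N(P^a) = p^(a*f)
= 29^(1*5)
= 29^5
= 20511149

20511149


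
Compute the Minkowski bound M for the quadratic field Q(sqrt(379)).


d = 379, d mod 4 = 3, so disc(K) = 4d = 1516; |disc(K)| = 1516
Real quadratic field, so n = 2, s = r2 = 0, r1 = 2
M = (n!/n^n) * (4/pi)^s * sqrt(|disc(K)|) = (2!/2^2) * (4/pi)^0 * sqrt(1516)
= 0.5 * 1.000000 * 38.935845
= 19.4679

19.4679


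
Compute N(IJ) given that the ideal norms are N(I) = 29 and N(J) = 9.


N(IJ) = N(I) * N(J)
= 29 * 9
= 261

261


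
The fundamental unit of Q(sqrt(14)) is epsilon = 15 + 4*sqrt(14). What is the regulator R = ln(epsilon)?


epsilon = 15 + 4*sqrt(14)
= 29.9666
R = ln(29.9666)
= 3.4001

3.4001


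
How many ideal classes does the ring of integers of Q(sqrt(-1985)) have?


K = Q(sqrt(-1985)). d mod 4 = 3, so D = disc(K) = 4d = -7940
h(K) equals the number of primitive reduced positive-definite forms (a, b, c) = a*x^2 + b*x*y + c*y^2 with b^2 - 4ac = D,
where reduced means |b| <= a <= c, with b >= 0 whenever |b| = a or a = c, and primitive means gcd(a, b, c) = 1.
Reduced forces 3a^2 <= |D| = 7940, so 1 <= a <= 51; b must have the parity of D, and c = (b^2 - D)/(4a) must be an integer >= a.
Enumerate a = 1..51, b in [-a, a]:
  a=1: (1, 0, 1985)  [1]
  a=2: (2, 2, 993)  [1]
  a=3: (3, -2, 662), (3, 2, 662)  [2]
  a=4: none
  a=5: (5, 0, 397)  [1]
  a=6: (6, -2, 331), (6, 2, 331)  [2]
  a=7..8: none
  a=9: (9, -4, 221), (9, 4, 221)  [2]
  a=10: (10, 10, 201)  [1]
  a=11..12: none
  a=13: (13, -4, 153), (13, 4, 153)  [2]
  a=14: none
  a=15: (15, -10, 134), (15, 10, 134)  [2]
  a=16: none
  a=17: (17, -4, 117), (17, 4, 117)  [2]
  a=18: (18, -14, 113), (18, 14, 113)  [2]
  a=19..22: none
  a=23: (23, -8, 87), (23, 8, 87)  [2]
  a=24..25: none
  a=26: (26, -22, 81), (26, 22, 81)  [2]
  a=27: (27, -22, 78), (27, 22, 78)  [2]
  a=28: none
  a=29: (29, -8, 69), (29, 8, 69)  [2]
  a=30: (30, -10, 67), (30, 10, 67)  [2]
  a=31..33: none
  a=34: (34, -30, 65), (34, 30, 65)  [2]
  a=35..38: none
  a=39: (39, -22, 54), (39, -4, 51), (39, 4, 51), (39, 22, 54)  [4]
  a=40..42: none
  a=43: (43, -12, 47), (43, 12, 47)  [2]
  a=44: none
  a=45: (45, -40, 53), (45, 40, 53)  [2]
  a=46: (46, -38, 51), (46, 38, 51)  [2]
  a=47..51: none
Total reduced forms: 1 + 1 + 2 + 1 + 2 + 2 + 1 + 2 + 2 + 2 + 2 + 2 + 2 + 2 + 2 + 2 + 2 + 4 + 2 + 2 + 2 = 40
h = 40

40


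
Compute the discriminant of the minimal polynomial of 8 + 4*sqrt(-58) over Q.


The element 8 + 4*sqrt(-58) has minimal polynomial:
x^2 - 16*x + 992
Discriminant = (-16)^2 - 4*(992)
= 256 - 3968
= -3712

-3712


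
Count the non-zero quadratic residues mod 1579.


For prime p, the number of non-zero quadratic residues is (p-1)/2.
= (1579-1)/2
= 789

789


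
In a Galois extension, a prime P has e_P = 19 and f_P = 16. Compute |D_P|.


|D_P| = e * f
= 19 * 16
= 304

304


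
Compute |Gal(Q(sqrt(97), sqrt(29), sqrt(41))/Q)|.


The 3 square roots of distinct primes are multiplicatively independent over Q,
so [K:Q] = 2^3 and Gal(K/Q) is isomorphic to (Z/2Z)^3.
|Gal| = 2^3 = 8

8


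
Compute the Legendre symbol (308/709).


p = 709 is prime, so compute (308/709) with the reciprocity algorithm (Jacobi-symbol steps: pull out 2s via (2/n), flip via reciprocity, reduce):
  pull out 2: (2/709) = -1  (since 709 mod 8 = 5)
  pull out 2: (2/709) = -1  (since 709 mod 8 = 5)
  reciprocity: (77/709) -> +(709/77)
  reduce: (16/77)
  pull out 2: (2/77) = -1  (since 77 mod 8 = 5)
  pull out 2: (2/77) = -1  (since 77 mod 8 = 5)
  pull out 2: (2/77) = -1  (since 77 mod 8 = 5)
  pull out 2: (2/77) = -1  (since 77 mod 8 = 5)
  (1/77) = 1
Product of signs = 1
(308/709) = 1

1


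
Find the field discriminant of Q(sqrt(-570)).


For K = Q(sqrt(d)) with d squarefree: disc(K) = d if d = 1 mod 4, and disc(K) = 4d if d = 2 or 3 mod 4.
Here d = -570, and d mod 4 = 2.
d = 2 mod 4, not 1 (O_K = Z[sqrt(d)]), so disc(K) = 4d = 4 * (-570) = -2280

-2280


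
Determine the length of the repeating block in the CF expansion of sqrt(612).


Run the CF algorithm for sqrt(612).
a_0 = floor(sqrt(612)) = 24; set m_0=0, q_0=1.
Recurrence: m' = q*a - m,  q' = (d - m'^2)/q,  a' = floor((a_0 + m')/q').
  step 1: m=24, q=36, a=1
  step 2: m=12, q=13, a=2
  step 3: m=14, q=32, a=1
  step 4: m=18, q=9, a=4
  step 5: m=18, q=32, a=1
  step 6: m=14, q=13, a=2
  step 7: m=12, q=36, a=1
  step 8: m=24, q=1, a=48
a_8 = 2*a_0 = 48, so the period closes here.
sqrt(612) = [24; 1, 2, 1, 4, 1, 2, 1, 48]
Period length = 8

8


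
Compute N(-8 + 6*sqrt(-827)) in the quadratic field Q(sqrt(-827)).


N(a + b*sqrt(d)) = a^2 - d*b^2
= (-8)^2 - (-827)*(6)^2
= 64 + 29772
= 29836

29836


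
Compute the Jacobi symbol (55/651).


Compute (55/651) via quadratic reciprocity:
  reciprocity: (55/651) -> -(651/55)
  reduce: (46/55)
  pull out 2: (2/55) = +1  (since 55 mod 8 = 7)
  reciprocity: (23/55) -> -(55/23)
  reduce: (9/23)
  reciprocity: (9/23) -> +(23/9)
  reduce: (5/9)
  reciprocity: (5/9) -> +(9/5)
  reduce: (4/5)
  pull out 2: (2/5) = -1  (since 5 mod 8 = 5)
  pull out 2: (2/5) = -1  (since 5 mod 8 = 5)
  (1/5) = 1
Product of signs = 1

1


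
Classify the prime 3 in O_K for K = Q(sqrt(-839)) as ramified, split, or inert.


K = Q(sqrt(-839)). Since d mod 4 = 1, disc(K) = -839.
Check p | disc: -839 mod 3 = 1.
p does not divide disc. Compute Legendre symbol (d/p):
1^((3-1)/2) mod 3 = 1
(d/p) = 1, so p splits: (p) = P*P' with e=1, f=1, g=2.
Therefore p is split.

split


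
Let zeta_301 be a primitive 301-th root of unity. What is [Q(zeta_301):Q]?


The degree equals Euler's totient phi(301).
301 = 7 * 43
phi(301) = 252

252


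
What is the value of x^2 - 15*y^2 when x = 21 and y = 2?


x^2 - d*y^2
= 21^2 - 15*2^2
= 441 - 60
= 381

381


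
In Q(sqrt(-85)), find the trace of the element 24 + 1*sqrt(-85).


Tr(a + b*sqrt(d)) = (a + b*sqrt(d)) + (a - b*sqrt(d)) = 2a
= 2 * (24)
= 48

48


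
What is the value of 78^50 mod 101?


p = 101 is prime and the exponent is (p-1)/2 = 50, so by Euler's criterion 78^50 = (78/101) = +1 or -1 mod 101.
Compute by square-and-multiply:
  50 = 32 + 16 + 2 (binary 110010)
  Repeated squaring mod 101: 78^1 = 78, 78^2 = 24, 78^4 = 71, 78^8 = 92, 78^16 = 81, 78^32 = 97
  78^50 = 78^32 * 78^16 * 78^2 = 97 * 81 * 24 mod 101
    97 * 81 = 7857 = 80 mod 101
    80 * 24 = 1920 = 1 mod 101
  78^50 = 1 mod 101
Result 1: 78 is a quadratic residue mod 101.
78^50 mod 101 = 1

1


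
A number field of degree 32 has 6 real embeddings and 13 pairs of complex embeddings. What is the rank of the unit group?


By Dirichlet's unit theorem:
rank = r1 + r2 - 1
= 6 + 13 - 1
= 18

18


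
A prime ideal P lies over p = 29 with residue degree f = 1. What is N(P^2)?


N(P^a) = p^(a*f)
= 29^(2*1)
= 29^2
= 841

841


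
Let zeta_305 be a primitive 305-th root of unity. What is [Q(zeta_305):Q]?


The degree equals Euler's totient phi(305).
305 = 5 * 61
phi(305) = 240

240


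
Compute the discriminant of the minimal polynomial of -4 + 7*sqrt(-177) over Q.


The element -4 + 7*sqrt(-177) has minimal polynomial:
x^2 + 8*x + 8689
Discriminant = (8)^2 - 4*(8689)
= 64 - 34756
= -34692

-34692


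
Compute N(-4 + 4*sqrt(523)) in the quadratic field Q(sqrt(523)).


N(a + b*sqrt(d)) = a^2 - d*b^2
= (-4)^2 - (523)*(4)^2
= 16 - 8368
= -8352

-8352


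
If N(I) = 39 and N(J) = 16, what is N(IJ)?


N(IJ) = N(I) * N(J)
= 39 * 16
= 624

624


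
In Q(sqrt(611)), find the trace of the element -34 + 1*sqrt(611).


Tr(a + b*sqrt(d)) = (a + b*sqrt(d)) + (a - b*sqrt(d)) = 2a
= 2 * (-34)
= -68

-68


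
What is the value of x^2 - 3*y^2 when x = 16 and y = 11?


x^2 - d*y^2
= 16^2 - 3*11^2
= 256 - 363
= -107

-107


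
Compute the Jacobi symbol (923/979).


Compute (923/979) via quadratic reciprocity:
  reciprocity: (923/979) -> -(979/923)
  reduce: (56/923)
  pull out 2: (2/923) = -1  (since 923 mod 8 = 3)
  pull out 2: (2/923) = -1  (since 923 mod 8 = 3)
  pull out 2: (2/923) = -1  (since 923 mod 8 = 3)
  reciprocity: (7/923) -> -(923/7)
  reduce: (6/7)
  pull out 2: (2/7) = +1  (since 7 mod 8 = 7)
  reciprocity: (3/7) -> -(7/3)
  reduce: (1/3)
  (1/3) = 1
Product of signs = 1

1


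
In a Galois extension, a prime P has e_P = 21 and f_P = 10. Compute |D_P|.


|D_P| = e * f
= 21 * 10
= 210

210


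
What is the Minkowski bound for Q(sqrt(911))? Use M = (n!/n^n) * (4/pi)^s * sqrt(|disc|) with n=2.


d = 911, d mod 4 = 3, so disc(K) = 4d = 3644; |disc(K)| = 3644
Real quadratic field, so n = 2, s = r2 = 0, r1 = 2
M = (n!/n^n) * (4/pi)^s * sqrt(|disc(K)|) = (2!/2^2) * (4/pi)^0 * sqrt(3644)
= 0.5 * 1.000000 * 60.365553
= 30.1828

30.1828


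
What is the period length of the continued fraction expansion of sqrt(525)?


Run the CF algorithm for sqrt(525).
a_0 = floor(sqrt(525)) = 22; set m_0=0, q_0=1.
Recurrence: m' = q*a - m,  q' = (d - m'^2)/q,  a' = floor((a_0 + m')/q').
  step 1: m=22, q=41, a=1
  step 2: m=19, q=4, a=10
  step 3: m=21, q=21, a=2
  step 4: m=21, q=4, a=10
  step 5: m=19, q=41, a=1
  step 6: m=22, q=1, a=44
a_6 = 2*a_0 = 44, so the period closes here.
sqrt(525) = [22; 1, 10, 2, 10, 1, 44]
Period length = 6

6


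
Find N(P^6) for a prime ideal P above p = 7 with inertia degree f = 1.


N(P^a) = p^(a*f)
= 7^(6*1)
= 7^6
= 117649

117649


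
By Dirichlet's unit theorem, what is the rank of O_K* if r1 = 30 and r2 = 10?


By Dirichlet's unit theorem:
rank = r1 + r2 - 1
= 30 + 10 - 1
= 39

39


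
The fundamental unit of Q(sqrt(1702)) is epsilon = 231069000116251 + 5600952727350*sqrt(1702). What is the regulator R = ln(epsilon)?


epsilon = 231069000116251 + 5600952727350*sqrt(1702)
= 4.6214e+14
R = ln(4.6214e+14)
= 33.7669

33.7669


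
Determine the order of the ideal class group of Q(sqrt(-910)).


K = Q(sqrt(-910)). d mod 4 = 2, so D = disc(K) = 4d = -3640
h(K) equals the number of primitive reduced positive-definite forms (a, b, c) = a*x^2 + b*x*y + c*y^2 with b^2 - 4ac = D,
where reduced means |b| <= a <= c, with b >= 0 whenever |b| = a or a = c, and primitive means gcd(a, b, c) = 1.
Reduced forces 3a^2 <= |D| = 3640, so 1 <= a <= 34; b must have the parity of D, and c = (b^2 - D)/(4a) must be an integer >= a.
Enumerate a = 1..34, b in [-a, a]:
  a=1: (1, 0, 910)  [1]
  a=2: (2, 0, 455)  [1]
  a=3..4: none
  a=5: (5, 0, 182)  [1]
  a=6: none
  a=7: (7, 0, 130)  [1]
  a=8..9: none
  a=10: (10, 0, 91)  [1]
  a=11: (11, -10, 85), (11, 10, 85)  [2]
  a=12: none
  a=13: (13, 0, 70)  [1]
  a=14: (14, 0, 65)  [1]
  a=15..16: none
  a=17: (17, -10, 55), (17, 10, 55)  [2]
  a=18..21: none
  a=22: (22, -12, 43), (22, 12, 43)  [2]
  a=23..25: none
  a=26: (26, 0, 35)  [1]
  a=27..30: none
  a=31: (31, -24, 34), (31, 24, 34)  [2]
  a=32..34: none
Total reduced forms: 1 + 1 + 1 + 1 + 1 + 2 + 1 + 1 + 2 + 2 + 1 + 2 = 16
h = 16

16


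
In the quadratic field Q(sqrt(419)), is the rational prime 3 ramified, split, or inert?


K = Q(sqrt(419)). Since d mod 4 = 3, disc(K) = 1676.
Check p | disc: 1676 mod 3 = 2.
p does not divide disc. Compute Legendre symbol (d/p):
2^((3-1)/2) mod 3 = -1
(d/p) = -1, so p is inert: (p) stays prime with e=1, f=2, g=1.
Therefore p is inert.

inert


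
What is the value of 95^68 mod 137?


p = 137 is prime and the exponent is (p-1)/2 = 68, so by Euler's criterion 95^68 = (95/137) = +1 or -1 mod 137.
Compute by square-and-multiply:
  68 = 64 + 4 (binary 1000100)
  Repeated squaring mod 137: 95^1 = 95, 95^2 = 120, 95^4 = 15, 95^8 = 88, 95^16 = 72, 95^32 = 115, 95^64 = 73
  95^68 = 95^64 * 95^4 = 73 * 15 mod 137
    73 * 15 = 1095 = 136 mod 137
  95^68 = 136 mod 137
Result 136 = p - 1 = -1 mod 137: 95 is a quadratic non-residue mod 137. As a residue in [0, p-1] the value is 136.
95^68 mod 137 = 136

136


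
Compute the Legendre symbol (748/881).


p = 881 is prime, so compute (748/881) with the reciprocity algorithm (Jacobi-symbol steps: pull out 2s via (2/n), flip via reciprocity, reduce):
  pull out 2: (2/881) = +1  (since 881 mod 8 = 1)
  pull out 2: (2/881) = +1  (since 881 mod 8 = 1)
  reciprocity: (187/881) -> +(881/187)
  reduce: (133/187)
  reciprocity: (133/187) -> +(187/133)
  reduce: (54/133)
  pull out 2: (2/133) = -1  (since 133 mod 8 = 5)
  reciprocity: (27/133) -> +(133/27)
  reduce: (25/27)
  reciprocity: (25/27) -> +(27/25)
  reduce: (2/25)
  pull out 2: (2/25) = +1  (since 25 mod 8 = 1)
  (1/25) = 1
Product of signs = -1
(748/881) = -1

-1


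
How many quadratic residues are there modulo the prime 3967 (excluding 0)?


For prime p, the number of non-zero quadratic residues is (p-1)/2.
= (3967-1)/2
= 1983

1983


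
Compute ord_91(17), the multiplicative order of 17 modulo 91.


We want ord_91(17), the smallest k >= 1 with 17^k = 1 mod 91.
n = 91 = 7 * 13, phi(91) = 72; the order divides phi(n).
Divisors of 72: 1, 2, 3, 4, 6, 8, 9, 12, 18, 24, 36, 72
Repeated squaring mod 91: 17^1 = 17, 17^2 = 16, 17^4 = 74, 17^8 = 16, 17^16 = 74, 17^32 = 16, 17^64 = 74
Test divisors in increasing order:
  k=1: 17^1 = 17 mod 91
  k=2: 17^2 = 16 mod 91
  k=3: 17^3 = 16 * 17 = 90 mod 91
  k=4: 17^4 = 74 mod 91
  k=6: 17^6 = 74 * 16 = 1 mod 91  <- first divisor giving 1
Order = 6

6


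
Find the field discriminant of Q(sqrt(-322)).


For K = Q(sqrt(d)) with d squarefree: disc(K) = d if d = 1 mod 4, and disc(K) = 4d if d = 2 or 3 mod 4.
Here d = -322, and d mod 4 = 2.
d = 2 mod 4, not 1 (O_K = Z[sqrt(d)]), so disc(K) = 4d = 4 * (-322) = -1288

-1288


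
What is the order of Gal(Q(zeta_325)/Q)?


|Gal(Q(zeta_325)/Q)| = phi(325)
= 240

240


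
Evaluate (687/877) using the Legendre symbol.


p = 877 is prime, so compute (687/877) with the reciprocity algorithm (Jacobi-symbol steps: pull out 2s via (2/n), flip via reciprocity, reduce):
  reciprocity: (687/877) -> +(877/687)
  reduce: (190/687)
  pull out 2: (2/687) = +1  (since 687 mod 8 = 7)
  reciprocity: (95/687) -> -(687/95)
  reduce: (22/95)
  pull out 2: (2/95) = +1  (since 95 mod 8 = 7)
  reciprocity: (11/95) -> -(95/11)
  reduce: (7/11)
  reciprocity: (7/11) -> -(11/7)
  reduce: (4/7)
  pull out 2: (2/7) = +1  (since 7 mod 8 = 7)
  pull out 2: (2/7) = +1  (since 7 mod 8 = 7)
  (1/7) = 1
Product of signs = -1
(687/877) = -1

-1


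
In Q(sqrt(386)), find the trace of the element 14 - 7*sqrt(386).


Tr(a + b*sqrt(d)) = (a + b*sqrt(d)) + (a - b*sqrt(d)) = 2a
= 2 * (14)
= 28

28


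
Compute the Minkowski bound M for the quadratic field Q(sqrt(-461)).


d = -461, d mod 4 = 3, so disc(K) = 4d = -1844; |disc(K)| = 1844
Imaginary quadratic field, so n = 2, s = r2 = 1, r1 = 0
M = (n!/n^n) * (4/pi)^s * sqrt(|disc(K)|) = (2!/2^2) * (4/pi)^1 * sqrt(1844)
= 0.5 * 1.273240 * 42.941821
= 27.3376

27.3376


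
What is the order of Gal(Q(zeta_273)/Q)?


|Gal(Q(zeta_273)/Q)| = phi(273)
= 144

144


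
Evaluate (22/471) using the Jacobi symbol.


Compute (22/471) via quadratic reciprocity:
  pull out 2: (2/471) = +1  (since 471 mod 8 = 7)
  reciprocity: (11/471) -> -(471/11)
  reduce: (9/11)
  reciprocity: (9/11) -> +(11/9)
  reduce: (2/9)
  pull out 2: (2/9) = +1  (since 9 mod 8 = 1)
  (1/9) = 1
Product of signs = -1

-1


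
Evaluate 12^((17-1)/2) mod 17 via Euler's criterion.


p = 17 is prime and the exponent is (p-1)/2 = 8, so by Euler's criterion 12^8 = (12/17) = +1 or -1 mod 17.
Compute by square-and-multiply:
  8 = 8 (binary 1000)
  Repeated squaring mod 17: 12^1 = 12, 12^2 = 8, 12^4 = 13, 12^8 = 16
  12^8 = 16 mod 17
Result 16 = p - 1 = -1 mod 17: 12 is a quadratic non-residue mod 17. As a residue in [0, p-1] the value is 16.
12^8 mod 17 = 16

16


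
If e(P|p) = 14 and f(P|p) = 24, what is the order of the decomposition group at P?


|D_P| = e * f
= 14 * 24
= 336

336


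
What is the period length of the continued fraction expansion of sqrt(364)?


Run the CF algorithm for sqrt(364).
a_0 = floor(sqrt(364)) = 19; set m_0=0, q_0=1.
Recurrence: m' = q*a - m,  q' = (d - m'^2)/q,  a' = floor((a_0 + m')/q').
  step 1: m=19, q=3, a=12
  step 2: m=17, q=25, a=1
  step 3: m=8, q=12, a=2
  step 4: m=16, q=9, a=3
  step 5: m=11, q=27, a=1
  step 6: m=16, q=4, a=8
  step 7: m=16, q=27, a=1
  step 8: m=11, q=9, a=3
  step 9: m=16, q=12, a=2
  step 10: m=8, q=25, a=1
  step 11: m=17, q=3, a=12
  step 12: m=19, q=1, a=38
a_12 = 2*a_0 = 38, so the period closes here.
sqrt(364) = [19; 12, 1, 2, 3, 1, 8, 1, 3, 2, 1, 12, 38]
Period length = 12

12


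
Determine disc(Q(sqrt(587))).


For K = Q(sqrt(d)) with d squarefree: disc(K) = d if d = 1 mod 4, and disc(K) = 4d if d = 2 or 3 mod 4.
Here d = 587, and d mod 4 = 3.
d = 3 mod 4, not 1 (O_K = Z[sqrt(d)]), so disc(K) = 4d = 4 * (587) = 2348

2348


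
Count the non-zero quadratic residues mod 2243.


For prime p, the number of non-zero quadratic residues is (p-1)/2.
= (2243-1)/2
= 1121

1121


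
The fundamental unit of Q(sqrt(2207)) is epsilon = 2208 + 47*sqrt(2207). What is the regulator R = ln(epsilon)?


epsilon = 2208 + 47*sqrt(2207)
= 4415.9998
R = ln(4415.9998)
= 8.3930

8.3930


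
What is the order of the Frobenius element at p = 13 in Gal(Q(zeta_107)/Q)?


The Frobenius at p in Gal(Q(zeta_n)/Q) = (Z/nZ)* is the class of p, so its order is ord_107(13), the smallest k >= 1 with 13^k = 1 mod 107.
n = 107 = 107, phi(107) = 106; the order divides phi(n).
Divisors of 106: 1, 2, 53, 106
Repeated squaring mod 107: 13^1 = 13, 13^2 = 62, 13^4 = 99, 13^8 = 64, 13^16 = 30, 13^32 = 44, 13^64 = 10
Test divisors in increasing order:
  k=1: 13^1 = 13 mod 107
  k=2: 13^2 = 62 mod 107
  k=53: 13^53 = 44 * 30 * 99 * 13 = 1 mod 107  <- first divisor giving 1
Order = 53

53


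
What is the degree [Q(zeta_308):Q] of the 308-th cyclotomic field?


The degree equals Euler's totient phi(308).
308 = 2^2 * 7 * 11
phi(308) = 120

120


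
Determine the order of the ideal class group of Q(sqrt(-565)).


K = Q(sqrt(-565)). d mod 4 = 3, so D = disc(K) = 4d = -2260
h(K) equals the number of primitive reduced positive-definite forms (a, b, c) = a*x^2 + b*x*y + c*y^2 with b^2 - 4ac = D,
where reduced means |b| <= a <= c, with b >= 0 whenever |b| = a or a = c, and primitive means gcd(a, b, c) = 1.
Reduced forces 3a^2 <= |D| = 2260, so 1 <= a <= 27; b must have the parity of D, and c = (b^2 - D)/(4a) must be an integer >= a.
Enumerate a = 1..27, b in [-a, a]:
  a=1: (1, 0, 565)  [1]
  a=2: (2, 2, 283)  [1]
  a=3..4: none
  a=5: (5, 0, 113)  [1]
  a=6: none
  a=7: (7, -6, 82), (7, 6, 82)  [2]
  a=8..9: none
  a=10: (10, 10, 59)  [1]
  a=11..13: none
  a=14: (14, -6, 41), (14, 6, 41)  [2]
  a=15..16: none
  a=17: (17, -16, 37), (17, 16, 37)  [2]
  a=18: none
  a=19: (19, -18, 34), (19, 18, 34)  [2]
  a=20..27: none
Total reduced forms: 1 + 1 + 1 + 2 + 1 + 2 + 2 + 2 = 12
h = 12

12


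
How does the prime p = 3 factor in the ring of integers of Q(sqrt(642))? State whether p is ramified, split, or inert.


K = Q(sqrt(642)). Since d mod 4 = 2, disc(K) = 2568.
Check p | disc: 2568 mod 3 = 0.
p divides disc, so p ramifies: (p) = P^2 with e=2, f=1, g=1.
Therefore p is ramified.

ramified


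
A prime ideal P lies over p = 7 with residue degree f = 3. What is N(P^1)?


N(P^a) = p^(a*f)
= 7^(1*3)
= 7^3
= 343

343


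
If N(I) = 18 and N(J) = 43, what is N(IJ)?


N(IJ) = N(I) * N(J)
= 18 * 43
= 774

774


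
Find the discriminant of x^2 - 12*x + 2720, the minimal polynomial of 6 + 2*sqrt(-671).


The element 6 + 2*sqrt(-671) has minimal polynomial:
x^2 - 12*x + 2720
Discriminant = (-12)^2 - 4*(2720)
= 144 - 10880
= -10736

-10736


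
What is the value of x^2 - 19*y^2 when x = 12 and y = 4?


x^2 - d*y^2
= 12^2 - 19*4^2
= 144 - 304
= -160

-160


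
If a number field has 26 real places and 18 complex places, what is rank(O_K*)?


By Dirichlet's unit theorem:
rank = r1 + r2 - 1
= 26 + 18 - 1
= 43

43


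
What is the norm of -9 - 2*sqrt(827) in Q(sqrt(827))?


N(a + b*sqrt(d)) = a^2 - d*b^2
= (-9)^2 - (827)*(-2)^2
= 81 - 3308
= -3227

-3227


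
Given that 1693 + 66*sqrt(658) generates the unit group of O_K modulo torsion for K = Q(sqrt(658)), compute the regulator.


epsilon = 1693 + 66*sqrt(658)
= 3385.9997
R = ln(3385.9997)
= 8.1274

8.1274


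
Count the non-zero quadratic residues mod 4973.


For prime p, the number of non-zero quadratic residues is (p-1)/2.
= (4973-1)/2
= 2486

2486


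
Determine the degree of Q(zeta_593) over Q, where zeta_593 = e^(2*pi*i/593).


The degree equals Euler's totient phi(593).
593 = 593
phi(593) = 592

592


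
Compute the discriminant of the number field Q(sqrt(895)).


For K = Q(sqrt(d)) with d squarefree: disc(K) = d if d = 1 mod 4, and disc(K) = 4d if d = 2 or 3 mod 4.
Here d = 895, and d mod 4 = 3.
d = 3 mod 4, not 1 (O_K = Z[sqrt(d)]), so disc(K) = 4d = 4 * (895) = 3580

3580


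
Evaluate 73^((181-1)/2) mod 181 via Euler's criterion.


p = 181 is prime and the exponent is (p-1)/2 = 90, so by Euler's criterion 73^90 = (73/181) = +1 or -1 mod 181.
Compute by square-and-multiply:
  90 = 64 + 16 + 8 + 2 (binary 1011010)
  Repeated squaring mod 181: 73^1 = 73, 73^2 = 80, 73^4 = 65, 73^8 = 62, 73^16 = 43, 73^32 = 39, 73^64 = 73
  73^90 = 73^64 * 73^16 * 73^8 * 73^2 = 73 * 43 * 62 * 80 mod 181
    73 * 43 = 3139 = 62 mod 181
    62 * 62 = 3844 = 43 mod 181
    43 * 80 = 3440 = 1 mod 181
  73^90 = 1 mod 181
Result 1: 73 is a quadratic residue mod 181.
73^90 mod 181 = 1

1


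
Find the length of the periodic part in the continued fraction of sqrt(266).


Run the CF algorithm for sqrt(266).
a_0 = floor(sqrt(266)) = 16; set m_0=0, q_0=1.
Recurrence: m' = q*a - m,  q' = (d - m'^2)/q,  a' = floor((a_0 + m')/q').
  step 1: m=16, q=10, a=3
  step 2: m=14, q=7, a=4
  step 3: m=14, q=10, a=3
  step 4: m=16, q=1, a=32
a_4 = 2*a_0 = 32, so the period closes here.
sqrt(266) = [16; 3, 4, 3, 32]
Period length = 4

4


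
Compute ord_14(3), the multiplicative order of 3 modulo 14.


We want ord_14(3), the smallest k >= 1 with 3^k = 1 mod 14.
n = 14 = 2 * 7, phi(14) = 6; the order divides phi(n).
Divisors of 6: 1, 2, 3, 6
Repeated squaring mod 14: 3^1 = 3, 3^2 = 9, 3^4 = 11
Test divisors in increasing order:
  k=1: 3^1 = 3 mod 14
  k=2: 3^2 = 9 mod 14
  k=3: 3^3 = 9 * 3 = 13 mod 14
  k=6: 3^6 = 11 * 9 = 1 mod 14  <- first divisor giving 1
Order = 6

6


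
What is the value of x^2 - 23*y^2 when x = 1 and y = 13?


x^2 - d*y^2
= 1^2 - 23*13^2
= 1 - 3887
= -3886

-3886


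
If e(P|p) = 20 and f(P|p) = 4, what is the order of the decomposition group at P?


|D_P| = e * f
= 20 * 4
= 80

80


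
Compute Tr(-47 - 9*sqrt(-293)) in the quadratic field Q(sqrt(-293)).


Tr(a + b*sqrt(d)) = (a + b*sqrt(d)) + (a - b*sqrt(d)) = 2a
= 2 * (-47)
= -94

-94


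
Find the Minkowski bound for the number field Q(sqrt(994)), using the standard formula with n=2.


d = 994, d mod 4 = 2, so disc(K) = 4d = 3976; |disc(K)| = 3976
Real quadratic field, so n = 2, s = r2 = 0, r1 = 2
M = (n!/n^n) * (4/pi)^s * sqrt(|disc(K)|) = (2!/2^2) * (4/pi)^0 * sqrt(3976)
= 0.5 * 1.000000 * 63.055531
= 31.5278

31.5278


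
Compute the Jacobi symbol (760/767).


Compute (760/767) via quadratic reciprocity:
  pull out 2: (2/767) = +1  (since 767 mod 8 = 7)
  pull out 2: (2/767) = +1  (since 767 mod 8 = 7)
  pull out 2: (2/767) = +1  (since 767 mod 8 = 7)
  reciprocity: (95/767) -> -(767/95)
  reduce: (7/95)
  reciprocity: (7/95) -> -(95/7)
  reduce: (4/7)
  pull out 2: (2/7) = +1  (since 7 mod 8 = 7)
  pull out 2: (2/7) = +1  (since 7 mod 8 = 7)
  (1/7) = 1
Product of signs = 1

1


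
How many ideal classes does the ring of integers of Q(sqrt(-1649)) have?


K = Q(sqrt(-1649)). d mod 4 = 3, so D = disc(K) = 4d = -6596
h(K) equals the number of primitive reduced positive-definite forms (a, b, c) = a*x^2 + b*x*y + c*y^2 with b^2 - 4ac = D,
where reduced means |b| <= a <= c, with b >= 0 whenever |b| = a or a = c, and primitive means gcd(a, b, c) = 1.
Reduced forces 3a^2 <= |D| = 6596, so 1 <= a <= 46; b must have the parity of D, and c = (b^2 - D)/(4a) must be an integer >= a.
Enumerate a = 1..46, b in [-a, a]:
  a=1: (1, 0, 1649)  [1]
  a=2: (2, 2, 825)  [1]
  a=3: (3, -2, 550), (3, 2, 550)  [2]
  a=4: none
  a=5: (5, -2, 330), (5, 2, 330)  [2]
  a=6: (6, -2, 275), (6, 2, 275)  [2]
  a=7..8: none
  a=9: (9, -8, 185), (9, 8, 185)  [2]
  a=10: (10, -2, 165), (10, 2, 165)  [2]
  a=11: (11, -2, 150), (11, 2, 150)  [2]
  a=12..14: none
  a=15: (15, -8, 111), (15, -2, 110), (15, 2, 110), (15, 8, 111)  [4]
  a=16: none
  a=17: (17, 0, 97)  [1]
  a=18: (18, -10, 93), (18, 10, 93)  [2]
  a=19: (19, -4, 87), (19, 4, 87)  [2]
  a=20..21: none
  a=22: (22, -2, 75), (22, 2, 75)  [2]
  a=23..24: none
  a=25: (25, -2, 66), (25, 2, 66)  [2]
  a=26: none
  a=27: (27, -10, 62), (27, 10, 62)  [2]
  a=28: none
  a=29: (29, -4, 57), (29, 4, 57)  [2]
  a=30: (30, -22, 59), (30, -2, 55), (30, 2, 55), (30, 22, 59)  [4]
  a=31: (31, -10, 54), (31, 10, 54)  [2]
  a=32: none
  a=33: (33, -20, 53), (33, -2, 50), (33, 2, 50), (33, 20, 53)  [4]
  a=34: (34, 34, 57)  [1]
  a=35..36: none
  a=37: (37, -8, 45), (37, 8, 45)  [2]
  a=38: (38, -34, 51), (38, 34, 51)  [2]
  a=39..40: none
  a=41: (41, -28, 45), (41, 28, 45)  [2]
  a=42..46: none
Total reduced forms: 1 + 1 + 2 + 2 + 2 + 2 + 2 + 2 + 4 + 1 + 2 + 2 + 2 + 2 + 2 + 2 + 4 + 2 + 4 + 1 + 2 + 2 + 2 = 48
h = 48

48


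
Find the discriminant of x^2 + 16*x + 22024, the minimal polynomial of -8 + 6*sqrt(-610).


The element -8 + 6*sqrt(-610) has minimal polynomial:
x^2 + 16*x + 22024
Discriminant = (16)^2 - 4*(22024)
= 256 - 88096
= -87840

-87840


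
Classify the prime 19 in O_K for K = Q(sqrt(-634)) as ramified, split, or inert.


K = Q(sqrt(-634)). Since d mod 4 = 2, disc(K) = -2536.
Check p | disc: -2536 mod 19 = 10.
p does not divide disc. Compute Legendre symbol (d/p):
12^((19-1)/2) mod 19 = -1
(d/p) = -1, so p is inert: (p) stays prime with e=1, f=2, g=1.
Therefore p is inert.

inert


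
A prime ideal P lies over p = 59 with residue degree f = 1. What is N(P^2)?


N(P^a) = p^(a*f)
= 59^(2*1)
= 59^2
= 3481

3481


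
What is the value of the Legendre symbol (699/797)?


p = 797 is prime, so compute (699/797) with the reciprocity algorithm (Jacobi-symbol steps: pull out 2s via (2/n), flip via reciprocity, reduce):
  reciprocity: (699/797) -> +(797/699)
  reduce: (98/699)
  pull out 2: (2/699) = -1  (since 699 mod 8 = 3)
  reciprocity: (49/699) -> +(699/49)
  reduce: (13/49)
  reciprocity: (13/49) -> +(49/13)
  reduce: (10/13)
  pull out 2: (2/13) = -1  (since 13 mod 8 = 5)
  reciprocity: (5/13) -> +(13/5)
  reduce: (3/5)
  reciprocity: (3/5) -> +(5/3)
  reduce: (2/3)
  pull out 2: (2/3) = -1  (since 3 mod 8 = 3)
  (1/3) = 1
Product of signs = -1
(699/797) = -1

-1


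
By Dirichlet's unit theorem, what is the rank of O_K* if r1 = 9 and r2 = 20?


By Dirichlet's unit theorem:
rank = r1 + r2 - 1
= 9 + 20 - 1
= 28

28


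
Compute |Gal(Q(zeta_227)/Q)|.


|Gal(Q(zeta_227)/Q)| = phi(227)
= 226

226


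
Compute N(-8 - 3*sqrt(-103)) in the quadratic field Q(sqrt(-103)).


N(a + b*sqrt(d)) = a^2 - d*b^2
= (-8)^2 - (-103)*(-3)^2
= 64 + 927
= 991

991


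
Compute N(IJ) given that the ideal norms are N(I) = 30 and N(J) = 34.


N(IJ) = N(I) * N(J)
= 30 * 34
= 1020

1020


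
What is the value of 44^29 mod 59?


p = 59 is prime and the exponent is (p-1)/2 = 29, so by Euler's criterion 44^29 = (44/59) = +1 or -1 mod 59.
Compute by square-and-multiply:
  29 = 16 + 8 + 4 + 1 (binary 11101)
  Repeated squaring mod 59: 44^1 = 44, 44^2 = 48, 44^4 = 3, 44^8 = 9, 44^16 = 22
  44^29 = 44^16 * 44^8 * 44^4 * 44^1 = 22 * 9 * 3 * 44 mod 59
    22 * 9 = 198 = 21 mod 59
    21 * 3 = 63 = 4 mod 59
    4 * 44 = 176 = 58 mod 59
  44^29 = 58 mod 59
Result 58 = p - 1 = -1 mod 59: 44 is a quadratic non-residue mod 59. As a residue in [0, p-1] the value is 58.
44^29 mod 59 = 58

58


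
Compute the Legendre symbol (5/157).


p = 157 is prime, so compute (5/157) with the reciprocity algorithm (Jacobi-symbol steps: pull out 2s via (2/n), flip via reciprocity, reduce):
  reciprocity: (5/157) -> +(157/5)
  reduce: (2/5)
  pull out 2: (2/5) = -1  (since 5 mod 8 = 5)
  (1/5) = 1
Product of signs = -1
(5/157) = -1

-1


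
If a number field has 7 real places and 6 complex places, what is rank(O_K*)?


By Dirichlet's unit theorem:
rank = r1 + r2 - 1
= 7 + 6 - 1
= 12

12


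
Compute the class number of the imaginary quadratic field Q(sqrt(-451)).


K = Q(sqrt(-451)). d mod 4 = 1, so D = disc(K) = d = -451
h(K) equals the number of primitive reduced positive-definite forms (a, b, c) = a*x^2 + b*x*y + c*y^2 with b^2 - 4ac = D,
where reduced means |b| <= a <= c, with b >= 0 whenever |b| = a or a = c, and primitive means gcd(a, b, c) = 1.
Reduced forces 3a^2 <= |D| = 451, so 1 <= a <= 12; b must have the parity of D, and c = (b^2 - D)/(4a) must be an integer >= a.
Enumerate a = 1..12, b in [-a, a]:
  a=1: (1, 1, 113)  [1]
  a=2..4: none
  a=5: (5, -3, 23), (5, 3, 23)  [2]
  a=6: none
  a=7: (7, -5, 17), (7, 5, 17)  [2]
  a=8..10: none
  a=11: (11, 11, 13)  [1]
  a=12: none
Total reduced forms: 1 + 2 + 2 + 1 = 6
h = 6

6
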